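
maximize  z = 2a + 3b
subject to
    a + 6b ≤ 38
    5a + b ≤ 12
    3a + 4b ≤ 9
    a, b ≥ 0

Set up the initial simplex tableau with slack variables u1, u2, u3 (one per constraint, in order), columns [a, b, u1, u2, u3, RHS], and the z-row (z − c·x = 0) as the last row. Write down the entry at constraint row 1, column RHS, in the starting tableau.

The RHS of constraint 1 is b_1 = 38.

38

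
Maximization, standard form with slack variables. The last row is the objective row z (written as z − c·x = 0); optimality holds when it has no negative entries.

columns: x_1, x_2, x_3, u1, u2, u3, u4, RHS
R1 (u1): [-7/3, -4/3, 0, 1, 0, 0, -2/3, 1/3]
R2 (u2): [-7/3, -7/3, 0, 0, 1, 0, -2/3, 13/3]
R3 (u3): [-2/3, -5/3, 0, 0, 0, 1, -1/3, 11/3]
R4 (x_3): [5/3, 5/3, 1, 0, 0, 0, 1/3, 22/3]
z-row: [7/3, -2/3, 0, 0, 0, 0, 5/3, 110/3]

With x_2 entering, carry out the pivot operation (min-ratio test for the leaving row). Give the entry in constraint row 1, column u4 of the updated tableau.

-2/5

Ratio test on column x_2 — row 1: entry -4/3 ≤ 0; row 2: entry -7/3 ≤ 0; row 3: entry -5/3 ≤ 0; row 4: (22/3)/(5/3) = 22/5. Minimum is 22/5 at row 4 (x_3 leaves); pivot element 5/3.
Divide row 4 by 5/3; eliminate column x_2 from the other rows.
Row 1 update in column u4: -2/3 − (-4/3)·(1/5) = -2/5.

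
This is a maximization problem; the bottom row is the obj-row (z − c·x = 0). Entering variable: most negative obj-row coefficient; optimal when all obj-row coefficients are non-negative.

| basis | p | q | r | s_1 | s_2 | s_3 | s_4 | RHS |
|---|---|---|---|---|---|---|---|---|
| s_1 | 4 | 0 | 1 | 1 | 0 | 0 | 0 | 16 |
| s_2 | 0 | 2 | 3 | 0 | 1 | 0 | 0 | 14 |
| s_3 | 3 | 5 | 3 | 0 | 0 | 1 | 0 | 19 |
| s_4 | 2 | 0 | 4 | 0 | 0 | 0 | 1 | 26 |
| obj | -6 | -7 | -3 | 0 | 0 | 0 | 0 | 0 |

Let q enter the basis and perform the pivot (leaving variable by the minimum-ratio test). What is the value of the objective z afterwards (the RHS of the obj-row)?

133/5

Ratio test on column q — row 1: entry 0 ≤ 0; row 2: 14/2 = 7; row 3: 19/5 = 19/5; row 4: entry 0 ≤ 0. Minimum is 19/5 at row 3 (s_3 leaves); pivot element 5.
Pivot on row 3; the obj-row RHS becomes 0 − (-7)·(19/5) = 133/5.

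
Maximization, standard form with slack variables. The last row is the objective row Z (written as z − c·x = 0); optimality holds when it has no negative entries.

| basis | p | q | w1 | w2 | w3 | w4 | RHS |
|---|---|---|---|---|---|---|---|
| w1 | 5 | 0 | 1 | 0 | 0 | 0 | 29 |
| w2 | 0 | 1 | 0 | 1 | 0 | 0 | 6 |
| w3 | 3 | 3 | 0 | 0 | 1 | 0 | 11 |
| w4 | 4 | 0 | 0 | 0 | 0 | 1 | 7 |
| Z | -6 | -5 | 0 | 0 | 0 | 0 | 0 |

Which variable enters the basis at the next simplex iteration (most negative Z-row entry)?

Negative Z-row entries: p: -6, q: -5.
The most negative is -6 in column p, so p enters.

p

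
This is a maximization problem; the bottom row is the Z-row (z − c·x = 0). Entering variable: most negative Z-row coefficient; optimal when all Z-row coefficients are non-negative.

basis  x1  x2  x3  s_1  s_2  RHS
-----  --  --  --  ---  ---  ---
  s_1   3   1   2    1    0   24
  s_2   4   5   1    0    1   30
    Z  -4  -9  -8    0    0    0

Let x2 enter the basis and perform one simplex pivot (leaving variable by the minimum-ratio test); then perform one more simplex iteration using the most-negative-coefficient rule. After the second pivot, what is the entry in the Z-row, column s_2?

10/9

Ratio test on column x2 — row 1: 24/1 = 24; row 2: 30/5 = 6. Minimum is 6 at row 2 (s_2 leaves); pivot element 5.
Divide row 2 by 5; eliminate column x2 from the other rows.
Second iteration: most negative Z-row entry is -31/5 in column x3, so x3 enters.
Ratio test on column x3 — row 1: 18/(9/5) = 10; row 2: 6/(1/5) = 30. Minimum is 10 at row 1 (s_1 leaves); pivot element 9/5.
Divide row 1 by 9/5; eliminate column x3 from the other rows.
After both pivots, the entry at the Z-row, column s_2 is 10/9.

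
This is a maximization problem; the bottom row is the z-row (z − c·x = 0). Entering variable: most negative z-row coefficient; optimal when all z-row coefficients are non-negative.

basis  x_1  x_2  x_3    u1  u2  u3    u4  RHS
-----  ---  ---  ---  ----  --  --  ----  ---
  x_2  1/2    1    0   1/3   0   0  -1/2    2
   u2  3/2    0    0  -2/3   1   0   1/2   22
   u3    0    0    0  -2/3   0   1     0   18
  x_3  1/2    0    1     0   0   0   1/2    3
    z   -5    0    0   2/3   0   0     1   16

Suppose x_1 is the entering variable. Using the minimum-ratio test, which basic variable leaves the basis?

x_2

Column x_1 entries and ratios — x_2: 2/(1/2) = 4; u2: 22/(3/2) = 44/3; u3: 0 ≤ 0, skip; x_3: 3/(1/2) = 6.
Smallest ratio is 4 in the row of x_2, so x_2 leaves.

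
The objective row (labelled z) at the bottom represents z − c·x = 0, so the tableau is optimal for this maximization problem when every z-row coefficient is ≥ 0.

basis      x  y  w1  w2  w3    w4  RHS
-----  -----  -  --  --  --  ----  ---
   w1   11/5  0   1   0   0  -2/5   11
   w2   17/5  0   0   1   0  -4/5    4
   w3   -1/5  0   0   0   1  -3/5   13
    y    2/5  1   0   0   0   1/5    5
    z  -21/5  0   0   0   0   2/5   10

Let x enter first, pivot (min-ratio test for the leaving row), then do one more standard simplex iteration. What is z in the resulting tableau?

Ratio test on column x — row 1: 11/(11/5) = 5; row 2: 4/(17/5) = 20/17; row 3: entry -1/5 ≤ 0; row 4: 5/(2/5) = 25/2. Minimum is 20/17 at row 2 (w2 leaves); pivot element 17/5.
Pivot on row 2; the z-row RHS becomes 10 − (-21/5)·(20/17) = 254/17.
Next entering variable (most negative z-row entry -10/17): w4.
Ratio test on column w4 — row 1: (143/17)/(2/17) = 143/2; row 2: entry -4/17 ≤ 0; row 3: entry -11/17 ≤ 0; row 4: (77/17)/(5/17) = 77/5. Minimum is 77/5 at row 4 (y leaves); pivot element 5/17.
After the second pivot the z-row RHS is 254/17 − (-10/17)·(77/5) = 24.

24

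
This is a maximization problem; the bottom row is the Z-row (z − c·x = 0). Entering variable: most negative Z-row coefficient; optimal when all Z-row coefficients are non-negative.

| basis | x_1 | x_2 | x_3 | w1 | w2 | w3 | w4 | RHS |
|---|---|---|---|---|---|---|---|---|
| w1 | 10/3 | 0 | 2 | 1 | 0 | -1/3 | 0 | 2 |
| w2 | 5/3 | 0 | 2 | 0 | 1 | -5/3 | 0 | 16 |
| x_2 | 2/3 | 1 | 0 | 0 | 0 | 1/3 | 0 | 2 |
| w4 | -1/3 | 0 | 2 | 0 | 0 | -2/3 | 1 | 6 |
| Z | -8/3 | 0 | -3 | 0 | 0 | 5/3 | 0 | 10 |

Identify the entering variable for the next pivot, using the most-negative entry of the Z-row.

Negative Z-row entries: x_1: -8/3, x_3: -3.
The most negative is -3 in column x_3, so x_3 enters.

x_3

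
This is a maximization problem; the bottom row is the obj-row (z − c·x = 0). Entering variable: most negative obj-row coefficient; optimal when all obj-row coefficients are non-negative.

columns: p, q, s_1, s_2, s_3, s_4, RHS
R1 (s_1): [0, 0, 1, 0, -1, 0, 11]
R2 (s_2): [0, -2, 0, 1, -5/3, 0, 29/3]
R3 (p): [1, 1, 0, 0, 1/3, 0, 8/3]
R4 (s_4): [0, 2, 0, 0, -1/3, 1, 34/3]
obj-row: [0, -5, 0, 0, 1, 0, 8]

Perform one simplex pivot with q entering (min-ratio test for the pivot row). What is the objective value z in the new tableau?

64/3

Ratio test on column q — row 1: entry 0 ≤ 0; row 2: entry -2 ≤ 0; row 3: (8/3)/1 = 8/3; row 4: (34/3)/2 = 17/3. Minimum is 8/3 at row 3 (p leaves); pivot element 1.
Pivot on row 3; the obj-row RHS becomes 8 − (-5)·(8/3) = 64/3.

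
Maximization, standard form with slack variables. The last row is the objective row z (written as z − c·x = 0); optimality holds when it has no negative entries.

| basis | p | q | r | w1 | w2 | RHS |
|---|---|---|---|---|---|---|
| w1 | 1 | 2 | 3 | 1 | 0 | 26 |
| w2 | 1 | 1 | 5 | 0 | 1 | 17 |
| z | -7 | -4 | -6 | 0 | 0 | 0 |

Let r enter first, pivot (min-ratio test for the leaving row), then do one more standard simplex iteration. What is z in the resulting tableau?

119

Ratio test on column r — row 1: 26/3 = 26/3; row 2: 17/5 = 17/5. Minimum is 17/5 at row 2 (w2 leaves); pivot element 5.
Pivot on row 2; the z-row RHS becomes 0 − (-6)·(17/5) = 102/5.
Next entering variable (most negative z-row entry -29/5): p.
Ratio test on column p — row 1: (79/5)/(2/5) = 79/2; row 2: (17/5)/(1/5) = 17. Minimum is 17 at row 2 (r leaves); pivot element 1/5.
After the second pivot the z-row RHS is 102/5 − (-29/5)·17 = 119.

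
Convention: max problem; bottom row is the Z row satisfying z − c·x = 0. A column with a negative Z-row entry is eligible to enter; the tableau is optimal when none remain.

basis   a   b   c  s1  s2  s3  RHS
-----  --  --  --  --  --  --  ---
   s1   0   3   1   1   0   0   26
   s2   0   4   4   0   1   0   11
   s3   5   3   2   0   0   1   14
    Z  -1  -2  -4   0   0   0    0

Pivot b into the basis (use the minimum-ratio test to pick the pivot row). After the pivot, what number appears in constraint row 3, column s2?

Ratio test on column b — row 1: 26/3 = 26/3; row 2: 11/4 = 11/4; row 3: 14/3 = 14/3. Minimum is 11/4 at row 2 (s2 leaves); pivot element 4.
Divide row 2 by 4; eliminate column b from the other rows.
Row 3 update in column s2: 0 − 3·(1/4) = -3/4.

-3/4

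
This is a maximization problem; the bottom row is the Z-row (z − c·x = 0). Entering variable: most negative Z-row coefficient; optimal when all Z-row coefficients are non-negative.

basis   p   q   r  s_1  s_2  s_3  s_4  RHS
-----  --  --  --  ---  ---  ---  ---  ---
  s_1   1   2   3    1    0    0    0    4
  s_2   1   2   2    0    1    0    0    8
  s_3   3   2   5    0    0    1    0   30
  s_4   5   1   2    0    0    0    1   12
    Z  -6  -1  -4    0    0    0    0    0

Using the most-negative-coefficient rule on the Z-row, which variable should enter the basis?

Negative Z-row entries: p: -6, q: -1, r: -4.
The most negative is -6 in column p, so p enters.

p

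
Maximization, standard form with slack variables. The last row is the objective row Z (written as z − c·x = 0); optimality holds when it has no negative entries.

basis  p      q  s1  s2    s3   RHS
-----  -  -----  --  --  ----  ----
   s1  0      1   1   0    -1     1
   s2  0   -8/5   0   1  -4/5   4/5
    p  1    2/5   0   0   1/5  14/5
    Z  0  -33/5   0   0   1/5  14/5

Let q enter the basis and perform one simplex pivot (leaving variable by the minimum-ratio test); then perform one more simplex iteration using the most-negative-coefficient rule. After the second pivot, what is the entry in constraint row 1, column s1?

1/3

Ratio test on column q — row 1: 1/1 = 1; row 2: entry -8/5 ≤ 0; row 3: (14/5)/(2/5) = 7. Minimum is 1 at row 1 (s1 leaves); pivot element 1.
Divide row 1 by 1; eliminate column q from the other rows.
Second iteration: most negative Z-row entry is -32/5 in column s3, so s3 enters.
Ratio test on column s3 — row 1: entry -1 ≤ 0; row 2: entry -12/5 ≤ 0; row 3: (12/5)/(3/5) = 4. Minimum is 4 at row 3 (p leaves); pivot element 3/5.
Divide row 3 by 3/5; eliminate column s3 from the other rows.
After both pivots, the entry at constraint row 1, column s1 is 1/3.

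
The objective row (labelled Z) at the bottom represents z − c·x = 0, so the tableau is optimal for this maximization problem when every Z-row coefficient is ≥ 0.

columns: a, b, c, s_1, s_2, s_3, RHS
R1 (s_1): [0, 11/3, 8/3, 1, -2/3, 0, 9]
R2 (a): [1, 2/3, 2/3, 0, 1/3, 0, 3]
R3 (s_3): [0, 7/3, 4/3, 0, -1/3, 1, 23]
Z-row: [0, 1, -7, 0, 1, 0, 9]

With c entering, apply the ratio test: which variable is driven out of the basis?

s_1

Column c entries and ratios — s_1: 9/(8/3) = 27/8; a: 3/(2/3) = 9/2; s_3: 23/(4/3) = 69/4.
Smallest ratio is 27/8 in the row of s_1, so s_1 leaves.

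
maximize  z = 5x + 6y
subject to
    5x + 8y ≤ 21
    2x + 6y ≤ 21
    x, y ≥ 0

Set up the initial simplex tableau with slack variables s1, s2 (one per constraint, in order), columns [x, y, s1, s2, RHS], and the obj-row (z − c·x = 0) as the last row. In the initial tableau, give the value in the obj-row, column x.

-5

The obj-row carries the negated objective coefficients: the x entry is -5.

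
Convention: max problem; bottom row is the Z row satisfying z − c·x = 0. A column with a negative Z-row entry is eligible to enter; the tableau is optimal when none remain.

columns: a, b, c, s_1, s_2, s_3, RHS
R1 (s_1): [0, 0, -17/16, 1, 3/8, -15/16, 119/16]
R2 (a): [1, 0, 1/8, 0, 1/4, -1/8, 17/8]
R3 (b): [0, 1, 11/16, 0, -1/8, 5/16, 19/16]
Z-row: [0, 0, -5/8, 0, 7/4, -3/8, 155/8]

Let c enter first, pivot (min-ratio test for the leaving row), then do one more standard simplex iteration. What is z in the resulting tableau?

104/5

Ratio test on column c — row 1: entry -17/16 ≤ 0; row 2: (17/8)/(1/8) = 17; row 3: (19/16)/(11/16) = 19/11. Minimum is 19/11 at row 3 (b leaves); pivot element 11/16.
Pivot on row 3; the Z-row RHS becomes 155/8 − (-5/8)·(19/11) = 225/11.
Next entering variable (most negative Z-row entry -1/11): s_3.
Ratio test on column s_3 — row 1: entry -5/11 ≤ 0; row 2: entry -2/11 ≤ 0; row 3: (19/11)/(5/11) = 19/5. Minimum is 19/5 at row 3 (c leaves); pivot element 5/11.
After the second pivot the Z-row RHS is 225/11 − (-1/11)·(19/5) = 104/5.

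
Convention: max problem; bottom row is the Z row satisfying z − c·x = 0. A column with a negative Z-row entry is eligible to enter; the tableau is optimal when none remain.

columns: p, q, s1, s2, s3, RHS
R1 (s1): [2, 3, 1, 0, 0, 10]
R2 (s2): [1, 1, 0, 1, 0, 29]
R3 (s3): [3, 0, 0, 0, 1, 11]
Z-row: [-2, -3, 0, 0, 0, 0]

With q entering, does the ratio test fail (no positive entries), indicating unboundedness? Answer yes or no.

Column q has positive entries in row(s) 1, 2, so the ratio test bounds it — not unbounded.

no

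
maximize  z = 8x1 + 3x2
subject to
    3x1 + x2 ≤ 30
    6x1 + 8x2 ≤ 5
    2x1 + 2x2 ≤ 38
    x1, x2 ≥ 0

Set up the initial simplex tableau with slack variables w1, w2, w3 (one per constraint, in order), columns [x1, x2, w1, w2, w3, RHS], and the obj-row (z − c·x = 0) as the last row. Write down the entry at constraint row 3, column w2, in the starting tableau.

Slack w2 belongs to constraint 2; its column is the unit vector e_2, so the entry in row 3 is 0.

0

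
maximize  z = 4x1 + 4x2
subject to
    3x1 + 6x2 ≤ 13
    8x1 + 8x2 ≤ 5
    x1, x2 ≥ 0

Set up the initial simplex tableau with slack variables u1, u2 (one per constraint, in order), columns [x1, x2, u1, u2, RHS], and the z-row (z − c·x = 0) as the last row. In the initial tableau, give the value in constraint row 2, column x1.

Constraint 2 has coefficient 8 on x1.

8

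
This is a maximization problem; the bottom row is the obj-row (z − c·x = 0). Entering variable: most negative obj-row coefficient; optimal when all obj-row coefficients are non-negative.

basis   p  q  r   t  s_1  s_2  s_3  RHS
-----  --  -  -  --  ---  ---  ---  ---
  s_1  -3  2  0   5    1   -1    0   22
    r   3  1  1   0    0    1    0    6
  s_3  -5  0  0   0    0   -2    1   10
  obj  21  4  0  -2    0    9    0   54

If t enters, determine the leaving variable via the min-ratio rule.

s_1

Column t entries and ratios — s_1: 22/5 = 22/5; r: 0 ≤ 0, skip; s_3: 0 ≤ 0, skip.
Smallest ratio is 22/5 in the row of s_1, so s_1 leaves.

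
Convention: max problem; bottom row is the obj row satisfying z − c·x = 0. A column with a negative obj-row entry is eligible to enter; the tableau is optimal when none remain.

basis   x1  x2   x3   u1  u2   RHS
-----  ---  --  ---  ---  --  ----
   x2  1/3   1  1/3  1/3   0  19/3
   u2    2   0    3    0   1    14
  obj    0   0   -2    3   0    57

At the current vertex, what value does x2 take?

19/3

x2 is basic (row 1); its value is the RHS of that row, 19/3.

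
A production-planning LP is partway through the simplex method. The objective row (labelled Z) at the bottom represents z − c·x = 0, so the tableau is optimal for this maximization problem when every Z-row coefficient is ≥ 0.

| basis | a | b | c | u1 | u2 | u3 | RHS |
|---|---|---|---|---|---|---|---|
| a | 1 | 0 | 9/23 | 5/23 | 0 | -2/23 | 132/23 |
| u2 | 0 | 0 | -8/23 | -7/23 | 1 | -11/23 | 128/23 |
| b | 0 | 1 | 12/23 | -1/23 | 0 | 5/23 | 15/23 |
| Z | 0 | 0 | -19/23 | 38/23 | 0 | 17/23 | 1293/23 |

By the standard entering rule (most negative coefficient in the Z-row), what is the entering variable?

c

Negative Z-row entries: c: -19/23.
The most negative is -19/23 in column c, so c enters.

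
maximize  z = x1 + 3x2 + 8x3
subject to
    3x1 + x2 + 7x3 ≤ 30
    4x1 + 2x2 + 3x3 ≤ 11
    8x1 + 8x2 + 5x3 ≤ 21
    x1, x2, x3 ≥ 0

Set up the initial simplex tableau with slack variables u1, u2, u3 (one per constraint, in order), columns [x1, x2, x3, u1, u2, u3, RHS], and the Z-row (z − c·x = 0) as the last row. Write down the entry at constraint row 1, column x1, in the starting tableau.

Constraint 1 has coefficient 3 on x1.

3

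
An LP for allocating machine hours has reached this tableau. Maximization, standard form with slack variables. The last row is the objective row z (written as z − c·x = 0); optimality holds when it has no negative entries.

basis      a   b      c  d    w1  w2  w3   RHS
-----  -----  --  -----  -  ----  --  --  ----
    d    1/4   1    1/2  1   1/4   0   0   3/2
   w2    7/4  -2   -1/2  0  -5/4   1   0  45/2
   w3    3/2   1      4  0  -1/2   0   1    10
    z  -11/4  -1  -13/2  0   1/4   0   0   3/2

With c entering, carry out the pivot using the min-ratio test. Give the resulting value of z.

Ratio test on column c — row 1: (3/2)/(1/2) = 3; row 2: entry -1/2 ≤ 0; row 3: 10/4 = 5/2. Minimum is 5/2 at row 3 (w3 leaves); pivot element 4.
Pivot on row 3; the z-row RHS becomes 3/2 − (-13/2)·(5/2) = 71/4.

71/4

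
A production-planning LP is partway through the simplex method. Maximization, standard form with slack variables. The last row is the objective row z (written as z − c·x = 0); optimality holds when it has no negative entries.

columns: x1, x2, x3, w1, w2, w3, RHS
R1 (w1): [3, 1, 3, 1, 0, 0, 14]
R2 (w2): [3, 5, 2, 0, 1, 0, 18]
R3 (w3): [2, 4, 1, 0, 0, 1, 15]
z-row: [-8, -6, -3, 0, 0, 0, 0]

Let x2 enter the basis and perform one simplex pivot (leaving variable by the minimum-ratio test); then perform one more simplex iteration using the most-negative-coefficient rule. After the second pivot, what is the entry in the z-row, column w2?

Ratio test on column x2 — row 1: 14/1 = 14; row 2: 18/5 = 18/5; row 3: 15/4 = 15/4. Minimum is 18/5 at row 2 (w2 leaves); pivot element 5.
Divide row 2 by 5; eliminate column x2 from the other rows.
Second iteration: most negative z-row entry is -22/5 in column x1, so x1 enters.
Ratio test on column x1 — row 1: (52/5)/(12/5) = 13/3; row 2: (18/5)/(3/5) = 6; row 3: entry -2/5 ≤ 0. Minimum is 13/3 at row 1 (w1 leaves); pivot element 12/5.
Divide row 1 by 12/5; eliminate column x1 from the other rows.
After both pivots, the entry at the z-row, column w2 is 5/6.

5/6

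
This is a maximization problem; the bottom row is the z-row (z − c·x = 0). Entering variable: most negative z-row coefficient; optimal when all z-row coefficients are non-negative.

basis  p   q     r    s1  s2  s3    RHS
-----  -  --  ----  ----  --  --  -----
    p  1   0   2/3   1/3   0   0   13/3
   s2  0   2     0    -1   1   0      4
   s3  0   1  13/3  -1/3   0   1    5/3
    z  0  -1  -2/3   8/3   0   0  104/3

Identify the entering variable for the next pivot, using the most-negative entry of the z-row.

Negative z-row entries: q: -1, r: -2/3.
The most negative is -1 in column q, so q enters.

q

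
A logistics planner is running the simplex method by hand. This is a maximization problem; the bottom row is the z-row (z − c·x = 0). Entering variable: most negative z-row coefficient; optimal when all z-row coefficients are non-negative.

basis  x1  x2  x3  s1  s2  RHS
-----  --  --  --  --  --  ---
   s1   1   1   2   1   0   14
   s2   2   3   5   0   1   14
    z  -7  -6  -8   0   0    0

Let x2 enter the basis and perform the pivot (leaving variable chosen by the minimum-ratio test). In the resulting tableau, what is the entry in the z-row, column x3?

2

Ratio test on column x2 — row 1: 14/1 = 14; row 2: 14/3 = 14/3. Minimum is 14/3 at row 2 (s2 leaves); pivot element 3.
Divide row 2 by 3; eliminate column x2 from the other rows.
z-row update in column x3: -8 − (-6)·(5/3) = 2.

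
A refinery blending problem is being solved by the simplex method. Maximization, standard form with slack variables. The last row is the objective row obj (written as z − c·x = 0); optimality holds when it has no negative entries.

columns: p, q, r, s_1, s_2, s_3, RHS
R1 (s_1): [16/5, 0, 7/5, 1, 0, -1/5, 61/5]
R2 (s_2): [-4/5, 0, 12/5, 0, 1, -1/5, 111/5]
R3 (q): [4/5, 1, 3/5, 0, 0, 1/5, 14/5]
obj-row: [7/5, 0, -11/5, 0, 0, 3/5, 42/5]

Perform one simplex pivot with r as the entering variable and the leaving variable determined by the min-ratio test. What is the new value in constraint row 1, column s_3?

-2/3

Ratio test on column r — row 1: (61/5)/(7/5) = 61/7; row 2: (111/5)/(12/5) = 37/4; row 3: (14/5)/(3/5) = 14/3. Minimum is 14/3 at row 3 (q leaves); pivot element 3/5.
Divide row 3 by 3/5; eliminate column r from the other rows.
Row 1 update in column s_3: -1/5 − (7/5)·(1/3) = -2/3.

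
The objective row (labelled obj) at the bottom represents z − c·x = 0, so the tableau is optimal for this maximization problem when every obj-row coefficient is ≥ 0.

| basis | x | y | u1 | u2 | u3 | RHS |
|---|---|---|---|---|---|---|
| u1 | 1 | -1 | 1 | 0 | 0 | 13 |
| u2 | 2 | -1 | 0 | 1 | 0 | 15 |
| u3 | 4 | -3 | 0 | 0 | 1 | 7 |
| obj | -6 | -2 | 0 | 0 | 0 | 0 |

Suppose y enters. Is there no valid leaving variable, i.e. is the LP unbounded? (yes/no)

yes

Every constraint-row entry in column y is ≤ 0, so increasing y is unbounded.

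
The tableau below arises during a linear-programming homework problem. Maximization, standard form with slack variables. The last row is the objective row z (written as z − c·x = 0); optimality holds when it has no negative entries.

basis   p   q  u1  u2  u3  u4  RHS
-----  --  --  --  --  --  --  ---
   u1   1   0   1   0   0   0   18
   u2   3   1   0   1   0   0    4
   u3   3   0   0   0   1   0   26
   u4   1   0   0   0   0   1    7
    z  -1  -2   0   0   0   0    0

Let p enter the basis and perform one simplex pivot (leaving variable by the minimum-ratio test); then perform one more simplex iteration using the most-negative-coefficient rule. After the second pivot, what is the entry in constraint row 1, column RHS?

Ratio test on column p — row 1: 18/1 = 18; row 2: 4/3 = 4/3; row 3: 26/3 = 26/3; row 4: 7/1 = 7. Minimum is 4/3 at row 2 (u2 leaves); pivot element 3.
Divide row 2 by 3; eliminate column p from the other rows.
Second iteration: most negative z-row entry is -5/3 in column q, so q enters.
Ratio test on column q — row 1: entry -1/3 ≤ 0; row 2: (4/3)/(1/3) = 4; row 3: entry -1 ≤ 0; row 4: entry -1/3 ≤ 0. Minimum is 4 at row 2 (p leaves); pivot element 1/3.
Divide row 2 by 1/3; eliminate column q from the other rows.
After both pivots, the entry at constraint row 1, column RHS is 18.

18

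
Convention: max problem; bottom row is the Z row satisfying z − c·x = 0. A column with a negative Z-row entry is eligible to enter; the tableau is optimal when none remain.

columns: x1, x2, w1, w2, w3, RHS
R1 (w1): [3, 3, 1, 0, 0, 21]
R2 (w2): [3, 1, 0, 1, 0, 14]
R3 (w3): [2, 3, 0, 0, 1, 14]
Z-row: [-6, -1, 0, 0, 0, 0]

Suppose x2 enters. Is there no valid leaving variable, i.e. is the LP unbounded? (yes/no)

Column x2 has positive entries in row(s) 1, 2, 3, so the ratio test bounds it — not unbounded.

no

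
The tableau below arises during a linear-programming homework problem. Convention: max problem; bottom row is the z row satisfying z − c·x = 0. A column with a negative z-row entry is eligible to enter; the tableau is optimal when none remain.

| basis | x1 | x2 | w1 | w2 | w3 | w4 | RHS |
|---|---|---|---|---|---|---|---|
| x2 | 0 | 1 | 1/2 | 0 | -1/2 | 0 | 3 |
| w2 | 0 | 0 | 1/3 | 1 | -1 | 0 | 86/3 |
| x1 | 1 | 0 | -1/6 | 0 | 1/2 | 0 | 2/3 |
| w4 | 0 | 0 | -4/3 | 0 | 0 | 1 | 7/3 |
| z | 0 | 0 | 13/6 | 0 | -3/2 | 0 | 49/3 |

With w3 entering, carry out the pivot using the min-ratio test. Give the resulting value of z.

55/3

Ratio test on column w3 — row 1: entry -1/2 ≤ 0; row 2: entry -1 ≤ 0; row 3: (2/3)/(1/2) = 4/3; row 4: entry 0 ≤ 0. Minimum is 4/3 at row 3 (x1 leaves); pivot element 1/2.
Pivot on row 3; the z-row RHS becomes 49/3 − (-3/2)·(4/3) = 55/3.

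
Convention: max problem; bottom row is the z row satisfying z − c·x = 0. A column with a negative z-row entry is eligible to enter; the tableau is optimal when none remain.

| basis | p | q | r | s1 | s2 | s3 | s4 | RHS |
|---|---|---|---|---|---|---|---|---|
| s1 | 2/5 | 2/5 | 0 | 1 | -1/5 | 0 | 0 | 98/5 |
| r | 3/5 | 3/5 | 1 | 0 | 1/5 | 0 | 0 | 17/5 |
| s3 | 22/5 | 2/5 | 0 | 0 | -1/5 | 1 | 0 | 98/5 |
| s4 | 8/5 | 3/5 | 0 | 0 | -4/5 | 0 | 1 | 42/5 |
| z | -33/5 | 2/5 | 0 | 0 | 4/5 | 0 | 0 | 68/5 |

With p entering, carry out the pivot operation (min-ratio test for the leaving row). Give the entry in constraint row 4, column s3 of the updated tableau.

-4/11

Ratio test on column p — row 1: (98/5)/(2/5) = 49; row 2: (17/5)/(3/5) = 17/3; row 3: (98/5)/(22/5) = 49/11; row 4: (42/5)/(8/5) = 21/4. Minimum is 49/11 at row 3 (s3 leaves); pivot element 22/5.
Divide row 3 by 22/5; eliminate column p from the other rows.
Row 4 update in column s3: 0 − (8/5)·(5/22) = -4/11.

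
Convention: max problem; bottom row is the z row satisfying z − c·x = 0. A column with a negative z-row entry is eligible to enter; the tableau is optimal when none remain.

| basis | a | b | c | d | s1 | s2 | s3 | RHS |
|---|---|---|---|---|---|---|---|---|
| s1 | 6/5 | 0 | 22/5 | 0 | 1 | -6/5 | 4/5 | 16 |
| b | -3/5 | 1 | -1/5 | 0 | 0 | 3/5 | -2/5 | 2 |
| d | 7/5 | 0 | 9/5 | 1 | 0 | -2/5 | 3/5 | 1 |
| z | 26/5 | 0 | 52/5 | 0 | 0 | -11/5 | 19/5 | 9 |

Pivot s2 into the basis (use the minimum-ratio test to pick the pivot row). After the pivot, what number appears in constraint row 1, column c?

Ratio test on column s2 — row 1: entry -6/5 ≤ 0; row 2: 2/(3/5) = 10/3; row 3: entry -2/5 ≤ 0. Minimum is 10/3 at row 2 (b leaves); pivot element 3/5.
Divide row 2 by 3/5; eliminate column s2 from the other rows.
Row 1 update in column c: 22/5 − (-6/5)·(-1/3) = 4.

4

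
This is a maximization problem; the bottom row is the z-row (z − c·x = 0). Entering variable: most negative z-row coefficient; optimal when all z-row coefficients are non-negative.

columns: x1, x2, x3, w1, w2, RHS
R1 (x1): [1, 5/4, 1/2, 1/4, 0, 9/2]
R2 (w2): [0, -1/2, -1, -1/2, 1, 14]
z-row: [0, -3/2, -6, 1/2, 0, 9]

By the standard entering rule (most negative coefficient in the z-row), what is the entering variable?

x3

Negative z-row entries: x2: -3/2, x3: -6.
The most negative is -6 in column x3, so x3 enters.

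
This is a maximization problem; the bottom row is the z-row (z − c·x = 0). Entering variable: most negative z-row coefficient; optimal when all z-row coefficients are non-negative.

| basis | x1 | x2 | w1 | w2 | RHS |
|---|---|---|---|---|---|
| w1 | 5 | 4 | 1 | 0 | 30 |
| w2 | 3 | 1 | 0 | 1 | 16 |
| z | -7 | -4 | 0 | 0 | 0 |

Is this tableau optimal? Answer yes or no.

The z-row has a negative entry -7 in column x1, so it is not optimal.

no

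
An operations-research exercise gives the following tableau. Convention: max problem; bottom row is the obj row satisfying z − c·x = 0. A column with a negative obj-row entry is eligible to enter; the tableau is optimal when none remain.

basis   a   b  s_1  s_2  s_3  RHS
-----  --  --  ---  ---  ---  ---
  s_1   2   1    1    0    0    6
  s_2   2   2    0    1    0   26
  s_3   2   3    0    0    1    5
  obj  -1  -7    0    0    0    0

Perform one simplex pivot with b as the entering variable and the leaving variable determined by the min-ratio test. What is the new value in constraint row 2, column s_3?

Ratio test on column b — row 1: 6/1 = 6; row 2: 26/2 = 13; row 3: 5/3 = 5/3. Minimum is 5/3 at row 3 (s_3 leaves); pivot element 3.
Divide row 3 by 3; eliminate column b from the other rows.
Row 2 update in column s_3: 0 − 2·(1/3) = -2/3.

-2/3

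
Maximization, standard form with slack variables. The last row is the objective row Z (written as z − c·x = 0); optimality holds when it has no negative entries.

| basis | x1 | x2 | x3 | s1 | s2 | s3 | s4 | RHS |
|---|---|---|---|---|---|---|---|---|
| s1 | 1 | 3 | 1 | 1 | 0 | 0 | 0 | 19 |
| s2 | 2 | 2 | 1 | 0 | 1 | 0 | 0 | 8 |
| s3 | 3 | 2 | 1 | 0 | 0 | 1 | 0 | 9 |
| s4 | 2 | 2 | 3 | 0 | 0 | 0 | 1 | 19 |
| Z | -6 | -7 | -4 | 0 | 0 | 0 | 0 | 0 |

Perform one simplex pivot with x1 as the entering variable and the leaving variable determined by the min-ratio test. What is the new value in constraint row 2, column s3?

-2/3

Ratio test on column x1 — row 1: 19/1 = 19; row 2: 8/2 = 4; row 3: 9/3 = 3; row 4: 19/2 = 19/2. Minimum is 3 at row 3 (s3 leaves); pivot element 3.
Divide row 3 by 3; eliminate column x1 from the other rows.
Row 2 update in column s3: 0 − 2·(1/3) = -2/3.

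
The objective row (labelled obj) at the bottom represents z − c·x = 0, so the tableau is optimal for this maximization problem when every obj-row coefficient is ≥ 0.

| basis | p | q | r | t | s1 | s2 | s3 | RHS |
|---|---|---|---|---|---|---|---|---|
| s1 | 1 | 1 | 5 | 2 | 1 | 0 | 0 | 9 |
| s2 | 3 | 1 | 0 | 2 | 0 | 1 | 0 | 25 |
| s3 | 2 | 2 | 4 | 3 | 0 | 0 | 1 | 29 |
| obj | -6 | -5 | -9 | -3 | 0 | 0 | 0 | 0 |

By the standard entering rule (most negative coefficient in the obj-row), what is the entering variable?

Negative obj-row entries: p: -6, q: -5, r: -9, t: -3.
The most negative is -9 in column r, so r enters.

r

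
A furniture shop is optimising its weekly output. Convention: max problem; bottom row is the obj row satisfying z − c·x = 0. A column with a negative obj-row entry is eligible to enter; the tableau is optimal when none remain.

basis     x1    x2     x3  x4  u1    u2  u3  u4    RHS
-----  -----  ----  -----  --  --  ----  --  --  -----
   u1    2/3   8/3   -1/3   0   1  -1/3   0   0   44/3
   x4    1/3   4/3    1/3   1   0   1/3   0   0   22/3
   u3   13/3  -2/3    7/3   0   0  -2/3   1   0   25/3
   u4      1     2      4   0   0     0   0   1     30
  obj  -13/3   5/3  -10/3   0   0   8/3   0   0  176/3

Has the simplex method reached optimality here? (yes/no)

The obj-row has a negative entry -13/3 in column x1, so it is not optimal.

no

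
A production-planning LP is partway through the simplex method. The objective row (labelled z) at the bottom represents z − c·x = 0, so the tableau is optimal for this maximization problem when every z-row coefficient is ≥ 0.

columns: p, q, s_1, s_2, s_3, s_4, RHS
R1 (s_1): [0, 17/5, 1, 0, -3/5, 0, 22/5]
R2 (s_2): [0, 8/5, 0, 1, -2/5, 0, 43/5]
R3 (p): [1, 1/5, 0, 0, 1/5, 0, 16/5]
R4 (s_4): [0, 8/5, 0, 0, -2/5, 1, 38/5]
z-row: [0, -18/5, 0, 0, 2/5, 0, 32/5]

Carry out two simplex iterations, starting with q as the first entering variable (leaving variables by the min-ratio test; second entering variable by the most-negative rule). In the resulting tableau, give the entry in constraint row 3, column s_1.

-1/4

Ratio test on column q — row 1: (22/5)/(17/5) = 22/17; row 2: (43/5)/(8/5) = 43/8; row 3: (16/5)/(1/5) = 16; row 4: (38/5)/(8/5) = 19/4. Minimum is 22/17 at row 1 (s_1 leaves); pivot element 17/5.
Divide row 1 by 17/5; eliminate column q from the other rows.
Second iteration: most negative z-row entry is -4/17 in column s_3, so s_3 enters.
Ratio test on column s_3 — row 1: entry -3/17 ≤ 0; row 2: entry -2/17 ≤ 0; row 3: (50/17)/(4/17) = 25/2; row 4: entry -2/17 ≤ 0. Minimum is 25/2 at row 3 (p leaves); pivot element 4/17.
Divide row 3 by 4/17; eliminate column s_3 from the other rows.
After both pivots, the entry at constraint row 3, column s_1 is -1/4.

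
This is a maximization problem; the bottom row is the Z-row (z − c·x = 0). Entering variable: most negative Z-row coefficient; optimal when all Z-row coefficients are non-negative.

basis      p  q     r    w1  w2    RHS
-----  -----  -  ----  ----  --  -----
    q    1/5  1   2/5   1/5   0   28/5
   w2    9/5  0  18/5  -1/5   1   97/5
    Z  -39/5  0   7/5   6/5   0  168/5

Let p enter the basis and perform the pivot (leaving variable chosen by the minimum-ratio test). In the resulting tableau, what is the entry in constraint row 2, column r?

2

Ratio test on column p — row 1: (28/5)/(1/5) = 28; row 2: (97/5)/(9/5) = 97/9. Minimum is 97/9 at row 2 (w2 leaves); pivot element 9/5.
Divide row 2 by 9/5; eliminate column p from the other rows.
In the new row 2, the r entry is the old entry divided by the pivot: (18/5)/(9/5) = 2.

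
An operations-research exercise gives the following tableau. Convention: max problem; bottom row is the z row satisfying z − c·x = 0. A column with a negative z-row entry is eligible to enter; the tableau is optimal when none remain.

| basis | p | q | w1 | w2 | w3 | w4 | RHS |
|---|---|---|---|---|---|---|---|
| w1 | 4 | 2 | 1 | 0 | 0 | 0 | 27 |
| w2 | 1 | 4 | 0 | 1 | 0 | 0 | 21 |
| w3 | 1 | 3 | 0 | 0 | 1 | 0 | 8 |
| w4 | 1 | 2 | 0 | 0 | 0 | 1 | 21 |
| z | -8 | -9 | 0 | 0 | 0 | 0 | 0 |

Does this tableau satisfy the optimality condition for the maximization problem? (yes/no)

The z-row has a negative entry -9 in column q, so it is not optimal.

no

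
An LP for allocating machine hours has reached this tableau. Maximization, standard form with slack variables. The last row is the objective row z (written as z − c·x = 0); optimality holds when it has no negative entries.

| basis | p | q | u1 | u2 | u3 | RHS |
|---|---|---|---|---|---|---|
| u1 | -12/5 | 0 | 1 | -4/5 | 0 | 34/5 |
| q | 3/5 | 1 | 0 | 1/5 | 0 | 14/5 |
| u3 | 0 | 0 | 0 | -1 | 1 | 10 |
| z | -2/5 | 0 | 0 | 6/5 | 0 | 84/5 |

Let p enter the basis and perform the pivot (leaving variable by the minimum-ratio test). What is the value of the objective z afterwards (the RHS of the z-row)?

56/3

Ratio test on column p — row 1: entry -12/5 ≤ 0; row 2: (14/5)/(3/5) = 14/3; row 3: entry 0 ≤ 0. Minimum is 14/3 at row 2 (q leaves); pivot element 3/5.
Pivot on row 2; the z-row RHS becomes 84/5 − (-2/5)·(14/3) = 56/3.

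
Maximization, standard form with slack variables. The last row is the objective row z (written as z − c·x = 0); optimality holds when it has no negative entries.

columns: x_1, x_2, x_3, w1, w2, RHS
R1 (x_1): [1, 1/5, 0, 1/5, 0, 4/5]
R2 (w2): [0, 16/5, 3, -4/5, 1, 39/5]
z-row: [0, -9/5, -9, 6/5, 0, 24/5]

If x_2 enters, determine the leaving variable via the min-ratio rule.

Column x_2 entries and ratios — x_1: (4/5)/(1/5) = 4; w2: (39/5)/(16/5) = 39/16.
Smallest ratio is 39/16 in the row of w2, so w2 leaves.

w2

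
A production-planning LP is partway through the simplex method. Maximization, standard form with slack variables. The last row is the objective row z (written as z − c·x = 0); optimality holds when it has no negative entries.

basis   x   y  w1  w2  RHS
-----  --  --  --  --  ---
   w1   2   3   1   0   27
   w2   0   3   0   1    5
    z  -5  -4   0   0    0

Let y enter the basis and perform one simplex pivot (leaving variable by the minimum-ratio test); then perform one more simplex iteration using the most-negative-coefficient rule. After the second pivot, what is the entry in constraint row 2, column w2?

1/3

Ratio test on column y — row 1: 27/3 = 9; row 2: 5/3 = 5/3. Minimum is 5/3 at row 2 (w2 leaves); pivot element 3.
Divide row 2 by 3; eliminate column y from the other rows.
Second iteration: most negative z-row entry is -5 in column x, so x enters.
Ratio test on column x — row 1: 22/2 = 11; row 2: entry 0 ≤ 0. Minimum is 11 at row 1 (w1 leaves); pivot element 2.
Divide row 1 by 2; eliminate column x from the other rows.
After both pivots, the entry at constraint row 2, column w2 is 1/3.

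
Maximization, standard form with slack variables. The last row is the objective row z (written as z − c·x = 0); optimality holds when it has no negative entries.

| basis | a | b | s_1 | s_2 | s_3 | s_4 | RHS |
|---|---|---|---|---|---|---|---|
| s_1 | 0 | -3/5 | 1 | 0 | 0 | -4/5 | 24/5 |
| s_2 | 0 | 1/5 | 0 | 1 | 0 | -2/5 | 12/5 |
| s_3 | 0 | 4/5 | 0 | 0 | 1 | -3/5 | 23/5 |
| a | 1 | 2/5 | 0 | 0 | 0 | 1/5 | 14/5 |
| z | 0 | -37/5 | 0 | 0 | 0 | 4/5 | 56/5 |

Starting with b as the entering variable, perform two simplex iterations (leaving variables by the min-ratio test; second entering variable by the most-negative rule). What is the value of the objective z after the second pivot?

117/2

Ratio test on column b — row 1: entry -3/5 ≤ 0; row 2: (12/5)/(1/5) = 12; row 3: (23/5)/(4/5) = 23/4; row 4: (14/5)/(2/5) = 7. Minimum is 23/4 at row 3 (s_3 leaves); pivot element 4/5.
Pivot on row 3; the z-row RHS becomes 56/5 − (-37/5)·(23/4) = 215/4.
Next entering variable (most negative z-row entry -19/4): s_4.
Ratio test on column s_4 — row 1: entry -5/4 ≤ 0; row 2: entry -1/4 ≤ 0; row 3: entry -3/4 ≤ 0; row 4: (1/2)/(1/2) = 1. Minimum is 1 at row 4 (a leaves); pivot element 1/2.
After the second pivot the z-row RHS is 215/4 − (-19/4)·1 = 117/2.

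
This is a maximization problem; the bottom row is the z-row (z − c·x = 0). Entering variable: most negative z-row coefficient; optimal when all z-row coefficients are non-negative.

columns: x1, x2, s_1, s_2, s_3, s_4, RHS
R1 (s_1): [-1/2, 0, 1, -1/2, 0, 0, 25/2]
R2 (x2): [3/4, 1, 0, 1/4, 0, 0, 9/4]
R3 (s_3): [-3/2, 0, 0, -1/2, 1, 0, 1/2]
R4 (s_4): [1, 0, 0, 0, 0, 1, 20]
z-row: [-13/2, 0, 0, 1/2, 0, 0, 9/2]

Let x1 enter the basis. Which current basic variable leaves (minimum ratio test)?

Column x1 entries and ratios — s_1: -1/2 ≤ 0, skip; x2: (9/4)/(3/4) = 3; s_3: -3/2 ≤ 0, skip; s_4: 20/1 = 20.
Smallest ratio is 3 in the row of x2, so x2 leaves.

x2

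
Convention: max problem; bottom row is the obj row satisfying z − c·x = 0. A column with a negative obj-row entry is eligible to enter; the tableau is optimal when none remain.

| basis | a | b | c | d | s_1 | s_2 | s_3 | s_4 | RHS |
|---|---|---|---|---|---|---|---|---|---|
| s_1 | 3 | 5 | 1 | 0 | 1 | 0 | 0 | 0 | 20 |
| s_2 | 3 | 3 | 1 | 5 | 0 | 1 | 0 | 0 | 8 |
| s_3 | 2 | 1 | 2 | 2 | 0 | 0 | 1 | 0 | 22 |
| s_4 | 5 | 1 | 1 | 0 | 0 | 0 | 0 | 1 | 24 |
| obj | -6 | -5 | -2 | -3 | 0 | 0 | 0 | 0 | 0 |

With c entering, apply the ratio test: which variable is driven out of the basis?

Column c entries and ratios — s_1: 20/1 = 20; s_2: 8/1 = 8; s_3: 22/2 = 11; s_4: 24/1 = 24.
Smallest ratio is 8 in the row of s_2, so s_2 leaves.

s_2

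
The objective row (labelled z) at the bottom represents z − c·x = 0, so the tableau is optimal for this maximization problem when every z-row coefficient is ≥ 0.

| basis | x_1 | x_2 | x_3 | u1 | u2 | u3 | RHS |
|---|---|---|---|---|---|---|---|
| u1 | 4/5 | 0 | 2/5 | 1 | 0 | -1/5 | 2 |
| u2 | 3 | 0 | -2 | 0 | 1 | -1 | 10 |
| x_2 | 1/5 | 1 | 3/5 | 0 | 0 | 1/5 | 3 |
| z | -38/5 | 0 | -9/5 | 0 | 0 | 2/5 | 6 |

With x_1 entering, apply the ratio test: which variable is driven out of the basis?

u1

Column x_1 entries and ratios — u1: 2/(4/5) = 5/2; u2: 10/3 = 10/3; x_2: 3/(1/5) = 15.
Smallest ratio is 5/2 in the row of u1, so u1 leaves.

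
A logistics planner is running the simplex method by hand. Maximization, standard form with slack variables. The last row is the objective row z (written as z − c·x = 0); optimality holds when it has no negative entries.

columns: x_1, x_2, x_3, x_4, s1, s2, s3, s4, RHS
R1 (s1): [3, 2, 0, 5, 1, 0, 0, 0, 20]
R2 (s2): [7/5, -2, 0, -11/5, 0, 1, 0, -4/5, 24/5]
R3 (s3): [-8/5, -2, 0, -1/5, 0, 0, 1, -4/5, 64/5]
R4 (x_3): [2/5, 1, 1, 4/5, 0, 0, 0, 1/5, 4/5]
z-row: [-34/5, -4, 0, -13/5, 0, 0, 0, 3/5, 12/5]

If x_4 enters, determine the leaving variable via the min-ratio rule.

x_3

Column x_4 entries and ratios — s1: 20/5 = 4; s2: -11/5 ≤ 0, skip; s3: -1/5 ≤ 0, skip; x_3: (4/5)/(4/5) = 1.
Smallest ratio is 1 in the row of x_3, so x_3 leaves.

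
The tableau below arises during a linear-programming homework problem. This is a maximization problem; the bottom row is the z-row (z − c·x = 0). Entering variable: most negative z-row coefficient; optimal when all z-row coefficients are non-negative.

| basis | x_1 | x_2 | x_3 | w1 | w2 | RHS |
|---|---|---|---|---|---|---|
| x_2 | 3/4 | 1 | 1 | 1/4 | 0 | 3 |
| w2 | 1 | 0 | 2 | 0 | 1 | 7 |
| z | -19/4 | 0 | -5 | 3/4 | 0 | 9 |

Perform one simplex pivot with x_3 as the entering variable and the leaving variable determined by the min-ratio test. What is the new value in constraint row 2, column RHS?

1

Ratio test on column x_3 — row 1: 3/1 = 3; row 2: 7/2 = 7/2. Minimum is 3 at row 1 (x_2 leaves); pivot element 1.
Divide row 1 by 1; eliminate column x_3 from the other rows.
Row 2 update in column RHS: 7 − 2·3 = 1.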